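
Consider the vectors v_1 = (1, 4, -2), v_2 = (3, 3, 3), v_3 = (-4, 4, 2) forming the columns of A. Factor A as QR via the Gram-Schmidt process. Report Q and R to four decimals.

q_1 = v_1/‖v_1‖ = (1, 4, -2)/4.5826 = (0.2182, 0.8729, -0.4364).
r_{12} = q_1·v_2 = 1.9640.
u_2 = v_2 − 1.9640·q_1 = (2.5714, 1.2857, 3.8571).
‖u_2‖ = 4.8107, so q_2 = (0.5345, 0.2673, 0.8018).
r_{13} = q_1·v_3 = 1.7457; r_{23} = q_2·v_3 = 0.5345.
u_3 = v_3 − 1.7457·q_1 − 0.5345·q_2 = (-4.6667, 2.3333, 2.3333).
‖u_3‖ = 5.7155, so q_3 = (-0.8165, 0.4082, 0.4082).

Q = [[0.2182, 0.5345, -0.8165], [0.8729, 0.2673, 0.4082], [-0.4364, 0.8018, 0.4082]], R = [[4.5826, 1.9640, 1.7457], [0.0000, 4.8107, 0.5345], [0.0000, 0.0000, 5.7155]]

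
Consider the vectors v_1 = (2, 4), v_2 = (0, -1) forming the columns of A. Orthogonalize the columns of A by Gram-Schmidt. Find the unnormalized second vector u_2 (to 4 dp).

u_2 = (0.4000, -0.2000)

v_1 = (2, 4); ‖v_1‖ = 4.4721, so q_1 = (0.4472, 0.8944).
q_1·v_2 = 0.4472·0 + 0.8944·(-1) = -0.8944.
u_2 = v_2 + 0.8944·q_1 = (0.4000, -0.2000).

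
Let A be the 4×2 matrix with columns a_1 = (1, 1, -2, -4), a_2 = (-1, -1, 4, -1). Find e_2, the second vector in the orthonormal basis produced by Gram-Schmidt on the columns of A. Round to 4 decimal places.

e_2 = (-0.1745, -0.1745, 0.8290, -0.5018)

e_1 = a_1/‖a_1‖ = (1, 1, -2, -4)/4.6904 = (0.2132, 0.2132, -0.4264, -0.8528).
r_{12} = e_1·a_2 = -1.2792.
u_2 = a_2 + 1.2792·e_1 = (-0.7273, -0.7273, 3.4545, -2.0909).
‖u_2‖ = 4.1670, so e_2 = (-0.1745, -0.1745, 0.8290, -0.5018).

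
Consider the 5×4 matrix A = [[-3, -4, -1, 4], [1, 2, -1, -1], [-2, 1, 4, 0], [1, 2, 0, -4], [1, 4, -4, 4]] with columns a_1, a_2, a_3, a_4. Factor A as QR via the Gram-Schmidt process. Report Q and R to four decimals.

e_1 = a_1/‖a_1‖ = (-3, 1, -2, 1, 1)/4.0000 = (-0.7500, 0.2500, -0.5000, 0.2500, 0.2500).
r_{12} = e_1·a_2 = 4.5000.
u_2 = a_2 − 4.5000·e_1 = (-0.6250, 0.8750, 3.2500, 0.8750, 2.8750).
‖u_2‖ = 4.5552, so e_2 = (-0.1372, 0.1921, 0.7135, 0.1921, 0.6311).
r_{13} = e_1·a_3 = -2.5000; r_{23} = e_2·a_3 = 0.2744.
u_3 = a_3 + 2.5000·e_1 − 0.2744·e_2 = (-2.8373, -0.4277, 2.5542, 0.5723, -3.5482).
‖u_3‖ = 5.2607, so e_3 = (-0.5394, -0.0813, 0.4855, 0.1088, -0.6745).
r_{14} = e_1·a_4 = -3.2500; r_{24} = e_2·a_4 = 1.0153; r_{34} = e_3·a_4 = -5.2091.
u_4 = a_4 + 3.2500·e_1 − 1.0153·e_2 + 5.2091·e_3 = (-1.1077, -0.8061, 0.1798, -2.8158, 0.6582).
‖u_4‖ = 3.2049, so e_4 = (-0.3456, -0.2515, 0.0561, -0.8786, 0.2054).

Q = [[-0.7500, -0.1372, -0.5394, -0.3456], [0.2500, 0.1921, -0.0813, -0.2515], [-0.5000, 0.7135, 0.4855, 0.0561], [0.2500, 0.1921, 0.1088, -0.8786], [0.2500, 0.6311, -0.6745, 0.2054]], R = [[4.0000, 4.5000, -2.5000, -3.2500], [0.0000, 4.5552, 0.2744, 1.0153], [0.0000, 0.0000, 5.2607, -5.2091], [0.0000, 0.0000, 0.0000, 3.2049]]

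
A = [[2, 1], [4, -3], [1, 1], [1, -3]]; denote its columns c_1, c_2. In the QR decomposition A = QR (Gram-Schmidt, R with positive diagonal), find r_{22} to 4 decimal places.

r_{22} = 3.6680

q_1 = c_1/‖c_1‖ = (2, 4, 1, 1)/4.6904 = (0.4264, 0.8528, 0.2132, 0.2132).
r_{12} = q_1·c_2 = -2.5584.
u_2 = c_2 + 2.5584·q_1 = (2.0909, -0.8182, 1.5455, -2.4545).
r_{22} = ‖u_2‖ = 3.6680.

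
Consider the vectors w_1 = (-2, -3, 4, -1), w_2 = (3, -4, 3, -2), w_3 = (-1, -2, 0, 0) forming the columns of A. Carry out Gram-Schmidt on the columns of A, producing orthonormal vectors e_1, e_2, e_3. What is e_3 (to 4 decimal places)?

e_3 = (-0.2412, -0.7253, -0.6278, 0.1470)

w_1 = (-2, -3, 4, -1); ‖w_1‖ = 5.4772, so e_1 = (-0.3651, -0.5477, 0.7303, -0.1826).
e_1·w_2 = (-0.3651)·3 + (-0.5477)·(-4) + 0.7303·3 + (-0.1826)·(-2) = 3.6515.
u_2 = w_2 − 3.6515·e_1 = (4.3333, -2.0000, 0.3333, -1.3333).
‖u_2‖ = 4.9666, so e_2 = (0.8725, -0.4027, 0.0671, -0.2685).
e_1·w_3 = (-0.3651)·(-1) + (-0.5477)·(-2) + 0.7303·0 + (-0.1826)·0 = 1.4606; e_2·w_3 = 0.8725·(-1) + (-0.4027)·(-2) + 0.0671·0 + (-0.2685)·0 = -0.0671.
u_3 = w_3 − 1.4606·e_1 + 0.0671·e_2 = (-0.4081, -1.2270, -1.0622, 0.2486).
‖u_3‖ = 1.6918, so e_3 = (-0.2412, -0.7253, -0.6278, 0.1470).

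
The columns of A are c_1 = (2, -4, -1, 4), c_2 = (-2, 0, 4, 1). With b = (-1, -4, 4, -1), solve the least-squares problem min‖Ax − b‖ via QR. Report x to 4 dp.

c_1 = (2, -4, -1, 4); ‖c_1‖ = 6.0828, so q_1 = (0.3288, -0.6576, -0.1644, 0.6576).
q_1·c_2 = 0.3288·(-2) + (-0.6576)·0 + (-0.1644)·4 + 0.6576·1 = -0.6576.
u_2 = c_2 + 0.6576·q_1 = (-1.7838, -0.4324, 3.8919, 1.4324).
‖u_2‖ = 4.5351, so q_2 = (-0.3933, -0.0954, 0.8582, 0.3159).
Qᵀb = (0.9864, 3.8915).
Back-substitute: x_2 = 3.8915/4.5351 = 0.8581.
x_1 = (0.9864 + 0.6576·0.8581)/6.0828 = 0.2549.

x = (0.2549, 0.8581)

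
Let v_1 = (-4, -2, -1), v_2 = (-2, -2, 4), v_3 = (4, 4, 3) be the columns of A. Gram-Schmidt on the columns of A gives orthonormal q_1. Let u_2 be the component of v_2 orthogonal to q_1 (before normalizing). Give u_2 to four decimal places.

q_1 = v_1/‖v_1‖ = (-4, -2, -1)/4.5826 = (-0.8729, -0.4364, -0.2182).
r_{12} = q_1·v_2 = 1.7457.
u_2 = v_2 − 1.7457·q_1 = (-0.4762, -1.2381, 4.3810).

u_2 = (-0.4762, -1.2381, 4.3810)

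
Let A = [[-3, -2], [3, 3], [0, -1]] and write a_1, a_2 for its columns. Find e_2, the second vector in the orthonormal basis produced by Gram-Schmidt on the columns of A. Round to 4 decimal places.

e_2 = (0.4082, 0.4082, -0.8165)

a_1 = (-3, 3, 0); ‖a_1‖ = 4.2426, so e_1 = (-0.7071, 0.7071, 0.0000).
e_1·a_2 = (-0.7071)·(-2) + 0.7071·3 + 0.0000·(-1) = 3.5355.
u_2 = a_2 − 3.5355·e_1 = (0.5000, 0.5000, -1.0000).
‖u_2‖ = 1.2247, so e_2 = (0.4082, 0.4082, -0.8165).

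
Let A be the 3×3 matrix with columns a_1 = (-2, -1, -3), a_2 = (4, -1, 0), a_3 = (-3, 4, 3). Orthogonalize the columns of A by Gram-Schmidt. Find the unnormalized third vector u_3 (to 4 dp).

u_3 = (0.3333, 1.3333, -0.6667)

a_1 = (-2, -1, -3); ‖a_1‖ = 3.7417, so e_1 = (-0.5345, -0.2673, -0.8018).
e_1·a_2 = (-0.5345)·4 + (-0.2673)·(-1) + (-0.8018)·0 = -1.8708.
u_2 = a_2 + 1.8708·e_1 = (3.0000, -1.5000, -1.5000).
‖u_2‖ = 3.6742, so e_2 = (0.8165, -0.4082, -0.4082).
e_1·a_3 = (-0.5345)·(-3) + (-0.2673)·4 + (-0.8018)·3 = -1.8708; e_2·a_3 = 0.8165·(-3) + (-0.4082)·4 + (-0.4082)·3 = -5.3072.
u_3 = a_3 + 1.8708·e_1 + 5.3072·e_2 = (0.3333, 1.3333, -0.6667).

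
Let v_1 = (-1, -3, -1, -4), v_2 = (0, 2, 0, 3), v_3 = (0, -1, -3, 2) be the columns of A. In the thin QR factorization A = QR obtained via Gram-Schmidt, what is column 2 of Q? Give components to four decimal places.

q_2 = (-0.6667, 0.0000, -0.6667, 0.3333)

v_1 = (-1, -3, -1, -4); ‖v_1‖ = 5.1962, so q_1 = (-0.1925, -0.5774, -0.1925, -0.7698).
q_1·v_2 = (-0.1925)·0 + (-0.5774)·2 + (-0.1925)·0 + (-0.7698)·3 = -3.4641.
u_2 = v_2 + 3.4641·q_1 = (-0.6667, 0.0000, -0.6667, 0.3333).
‖u_2‖ = 1.0000, so q_2 = (-0.6667, 0.0000, -0.6667, 0.3333).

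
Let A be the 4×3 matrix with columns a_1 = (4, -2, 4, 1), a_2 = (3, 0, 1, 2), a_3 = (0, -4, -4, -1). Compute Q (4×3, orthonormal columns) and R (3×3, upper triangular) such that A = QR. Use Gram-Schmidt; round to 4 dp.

a_1 = (4, -2, 4, 1); ‖a_1‖ = 6.0828, so q_1 = (0.6576, -0.3288, 0.6576, 0.1644).
q_1·a_2 = 0.6576·3 + (-0.3288)·0 + 0.6576·1 + 0.1644·2 = 2.9592.
u_2 = a_2 − 2.9592·q_1 = (1.0541, 0.9730, -0.9459, 1.5135).
‖u_2‖ = 2.2898, so q_2 = (0.4603, 0.4249, -0.4131, 0.6610).
q_1·a_3 = 0.6576·0 + (-0.3288)·(-4) + 0.6576·(-4) + 0.1644·(-1) = -1.4796; q_2·a_3 = 0.4603·0 + 0.4249·(-4) + (-0.4131)·(-4) + 0.6610·(-1) = -0.7082.
u_3 = a_3 + 1.4796·q_1 + 0.7082·q_2 = (1.2990, -4.1856, -3.3196, -0.2887).
‖u_3‖ = 5.5054, so q_3 = (0.2359, -0.7603, -0.6030, -0.0524).

Q = [[0.6576, 0.4603, 0.2359], [-0.3288, 0.4249, -0.7603], [0.6576, -0.4131, -0.6030], [0.1644, 0.6610, -0.0524]], R = [[6.0828, 2.9592, -1.4796], [0.0000, 2.2898, -0.7082], [0.0000, 0.0000, 5.5054]]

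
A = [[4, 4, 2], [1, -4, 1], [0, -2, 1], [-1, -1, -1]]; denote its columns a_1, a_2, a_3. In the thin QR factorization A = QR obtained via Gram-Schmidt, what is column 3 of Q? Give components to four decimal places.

a_1 = (4, 1, 0, -1); ‖a_1‖ = 4.2426, so q_1 = (0.9428, 0.2357, 0.0000, -0.2357).
q_1·a_2 = 0.9428·4 + 0.2357·(-4) + 0.0000·(-2) + (-0.2357)·(-1) = 3.0641.
u_2 = a_2 − 3.0641·q_1 = (1.1111, -4.7222, -2.0000, -0.2778).
‖u_2‖ = 5.2546, so q_2 = (0.2115, -0.8987, -0.3806, -0.0529).
q_1·a_3 = 0.9428·2 + 0.2357·1 + 0.0000·1 + (-0.2357)·(-1) = 2.3570; q_2·a_3 = 0.2115·2 + (-0.8987)·1 + (-0.3806)·1 + (-0.0529)·(-1) = -0.8035.
u_3 = a_3 − 2.3570·q_1 + 0.8035·q_2 = (-0.0523, -0.2777, 0.6942, -0.4869).
‖u_3‖ = 0.8938, so q_3 = (-0.0585, -0.3107, 0.7767, -0.5448).

q_3 = (-0.0585, -0.3107, 0.7767, -0.5448)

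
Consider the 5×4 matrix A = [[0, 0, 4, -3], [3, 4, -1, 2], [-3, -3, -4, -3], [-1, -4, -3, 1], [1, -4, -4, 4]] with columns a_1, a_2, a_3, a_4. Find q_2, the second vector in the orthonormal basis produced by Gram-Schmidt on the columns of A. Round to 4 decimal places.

a_1 = (0, 3, -3, -1, 1); ‖a_1‖ = 4.4721, so q_1 = (0.0000, 0.6708, -0.6708, -0.2236, 0.2236).
q_1·a_2 = 0.0000·0 + 0.6708·4 + (-0.6708)·(-3) + (-0.2236)·(-4) + 0.2236·(-4) = 4.6957.
u_2 = a_2 − 4.6957·q_1 = (0.0000, 0.8500, 0.1500, -2.9500, -5.0500).
‖u_2‖ = 5.9119, so q_2 = (0.0000, 0.1438, 0.0254, -0.4990, -0.8542).

q_2 = (0.0000, 0.1438, 0.0254, -0.4990, -0.8542)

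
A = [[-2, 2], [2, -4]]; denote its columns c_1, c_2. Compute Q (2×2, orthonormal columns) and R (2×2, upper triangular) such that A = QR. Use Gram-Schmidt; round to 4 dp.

c_1 = (-2, 2); ‖c_1‖ = 2.8284, so e_1 = (-0.7071, 0.7071).
e_1·c_2 = (-0.7071)·2 + 0.7071·(-4) = -4.2426.
u_2 = c_2 + 4.2426·e_1 = (-1.0000, -1.0000).
‖u_2‖ = 1.4142, so e_2 = (-0.7071, -0.7071).

Q = [[-0.7071, -0.7071], [0.7071, -0.7071]], R = [[2.8284, -4.2426], [0.0000, 1.4142]]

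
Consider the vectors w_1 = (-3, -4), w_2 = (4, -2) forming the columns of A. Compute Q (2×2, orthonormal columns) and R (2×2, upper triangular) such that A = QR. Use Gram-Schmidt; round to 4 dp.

w_1 = (-3, -4); ‖w_1‖ = 5.0000, so q_1 = (-0.6000, -0.8000).
q_1·w_2 = (-0.6000)·4 + (-0.8000)·(-2) = -0.8000.
u_2 = w_2 + 0.8000·q_1 = (3.5200, -2.6400).
‖u_2‖ = 4.4000, so q_2 = (0.8000, -0.6000).

Q = [[-0.6000, 0.8000], [-0.8000, -0.6000]], R = [[5.0000, -0.8000], [0.0000, 4.4000]]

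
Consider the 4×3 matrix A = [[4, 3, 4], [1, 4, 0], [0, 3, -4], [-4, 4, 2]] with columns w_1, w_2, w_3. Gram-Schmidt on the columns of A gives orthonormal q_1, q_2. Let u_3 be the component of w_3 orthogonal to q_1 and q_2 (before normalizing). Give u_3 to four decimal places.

q_1 = w_1/‖w_1‖ = (4, 1, 0, -4)/5.7446 = (0.6963, 0.1741, 0.0000, -0.6963).
r_{12} = q_1·w_2 = 0.0000.
u_2 = w_2 + 0.0000·q_1 = (3.0000, 4.0000, 3.0000, 4.0000).
‖u_2‖ = 7.0711, so q_2 = (0.4243, 0.5657, 0.4243, 0.5657).
r_{13} = q_1·w_3 = 1.3926; r_{23} = q_2·w_3 = 1.1314.
u_3 = w_3 − 1.3926·q_1 − 1.1314·q_2 = (2.5503, -0.8824, -4.4800, 2.3297).

u_3 = (2.5503, -0.8824, -4.4800, 2.3297)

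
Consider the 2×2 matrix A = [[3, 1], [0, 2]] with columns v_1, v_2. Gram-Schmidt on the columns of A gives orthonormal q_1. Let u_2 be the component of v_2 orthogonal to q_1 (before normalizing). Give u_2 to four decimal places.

q_1 = v_1/‖v_1‖ = (3, 0)/3.0000 = (1.0000, 0.0000).
r_{12} = q_1·v_2 = 1.0000.
u_2 = v_2 − 1.0000·q_1 = (0.0000, 2.0000).

u_2 = (0.0000, 2.0000)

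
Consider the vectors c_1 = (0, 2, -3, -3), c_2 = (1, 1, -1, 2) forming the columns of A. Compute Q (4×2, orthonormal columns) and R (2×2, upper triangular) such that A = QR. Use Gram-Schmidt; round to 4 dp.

Q = [[0.0000, 0.3792], [0.4264, 0.4137], [-0.6396, -0.4309], [-0.6396, 0.7067]], R = [[4.6904, -0.2132], [0.0000, 2.6371]]

c_1 = (0, 2, -3, -3); ‖c_1‖ = 4.6904, so q_1 = (0.0000, 0.4264, -0.6396, -0.6396).
q_1·c_2 = 0.0000·1 + 0.4264·1 + (-0.6396)·(-1) + (-0.6396)·2 = -0.2132.
u_2 = c_2 + 0.2132·q_1 = (1.0000, 1.0909, -1.1364, 1.8636).
‖u_2‖ = 2.6371, so q_2 = (0.3792, 0.4137, -0.4309, 0.7067).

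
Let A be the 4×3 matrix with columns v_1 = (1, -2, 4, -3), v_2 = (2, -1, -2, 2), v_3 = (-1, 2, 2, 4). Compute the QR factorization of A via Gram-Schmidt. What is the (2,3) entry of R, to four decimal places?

v_1 = (1, -2, 4, -3); ‖v_1‖ = 5.4772, so e_1 = (0.1826, -0.3651, 0.7303, -0.5477).
e_1·v_2 = 0.1826·2 + (-0.3651)·(-1) + 0.7303·(-2) + (-0.5477)·2 = -1.8257.
u_2 = v_2 + 1.8257·e_1 = (2.3333, -1.6667, -0.6667, 1.0000).
‖u_2‖ = 3.1091, so e_2 = (0.7505, -0.5361, -0.2144, 0.3216).
r_{23} = e_2·v_3 = -0.9649.

r_{23} = -0.9649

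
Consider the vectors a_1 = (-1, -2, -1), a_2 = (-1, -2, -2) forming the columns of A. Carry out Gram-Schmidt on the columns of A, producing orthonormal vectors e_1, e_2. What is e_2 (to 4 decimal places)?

e_2 = (0.1826, 0.3651, -0.9129)

a_1 = (-1, -2, -1); ‖a_1‖ = 2.4495, so e_1 = (-0.4082, -0.8165, -0.4082).
e_1·a_2 = (-0.4082)·(-1) + (-0.8165)·(-2) + (-0.4082)·(-2) = 2.8577.
u_2 = a_2 − 2.8577·e_1 = (0.1667, 0.3333, -0.8333).
‖u_2‖ = 0.9129, so e_2 = (0.1826, 0.3651, -0.9129).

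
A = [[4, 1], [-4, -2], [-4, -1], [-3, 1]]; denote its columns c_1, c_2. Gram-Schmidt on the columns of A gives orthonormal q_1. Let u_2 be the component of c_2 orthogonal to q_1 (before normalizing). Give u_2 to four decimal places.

c_1 = (4, -4, -4, -3); ‖c_1‖ = 7.5498, so q_1 = (0.5298, -0.5298, -0.5298, -0.3974).
q_1·c_2 = 0.5298·1 + (-0.5298)·(-2) + (-0.5298)·(-1) + (-0.3974)·1 = 1.7219.
u_2 = c_2 − 1.7219·q_1 = (0.0877, -1.0877, -0.0877, 1.6842).

u_2 = (0.0877, -1.0877, -0.0877, 1.6842)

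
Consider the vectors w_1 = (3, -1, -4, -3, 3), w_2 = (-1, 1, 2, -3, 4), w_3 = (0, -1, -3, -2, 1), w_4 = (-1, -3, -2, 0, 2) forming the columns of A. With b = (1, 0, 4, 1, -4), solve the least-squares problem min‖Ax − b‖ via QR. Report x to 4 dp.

e_1 = w_1/‖w_1‖ = (3, -1, -4, -3, 3)/6.6332 = (0.4523, -0.1508, -0.6030, -0.4523, 0.4523).
r_{12} = e_1·w_2 = 1.3568.
u_2 = w_2 − 1.3568·e_1 = (-1.6136, 1.2045, 2.8182, -2.3864, 3.3864).
‖u_2‖ = 5.3999, so e_2 = (-0.2988, 0.2231, 0.5219, -0.4419, 0.6271).
r_{13} = e_1·w_3 = 3.3166; r_{23} = e_2·w_3 = -0.2778.
u_3 = w_3 − 3.3166·e_1 + 0.2778·e_2 = (-1.5830, -0.4380, -0.8550, -0.6228, -0.3258).
‖u_3‖ = 1.9806, so e_3 = (-0.7993, -0.2212, -0.4317, -0.3144, -0.1645).
r_{14} = e_1·w_4 = 2.1106; r_{24} = e_2·w_4 = -0.1599; r_{34} = e_3·w_4 = 1.9971.
u_4 = w_4 − 2.1106·e_1 + 0.1599·e_2 − 1.9971·e_3 = (-0.4061, -2.2045, 0.2184, 1.5118, 1.4743).
‖u_4‖ = 3.0873, so e_4 = (-0.1315, -0.7140, 0.0707, 0.4897, 0.4775).
Qᵀb = (-4.2212, -1.1616, -2.1825, -1.2691).
Back-substitute: x_4 = -1.2691/3.0873 = -0.4111.
x_3 = (-2.1825 − 1.9971·(-0.4111))/1.9806 = -0.6874.
x_2 = (-1.1616 + 0.2778·(-0.6874) + 0.1599·(-0.4111))/5.3999 = -0.2627.
x_1 = (-4.2212 − 1.3568·(-0.2627) − 3.3166·(-0.6874) − 2.1106·(-0.4111))/6.6332 = -0.1081.

x = (-0.1081, -0.2627, -0.6874, -0.4111)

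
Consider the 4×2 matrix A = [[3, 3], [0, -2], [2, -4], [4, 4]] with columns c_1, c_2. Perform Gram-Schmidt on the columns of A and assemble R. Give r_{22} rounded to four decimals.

r_{22} = 5.9190

e_1 = c_1/‖c_1‖ = (3, 0, 2, 4)/5.3852 = (0.5571, 0.0000, 0.3714, 0.7428).
r_{12} = e_1·c_2 = 3.1568.
u_2 = c_2 − 3.1568·e_1 = (1.2414, -2.0000, -5.1724, 1.6552).
r_{22} = ‖u_2‖ = 5.9190.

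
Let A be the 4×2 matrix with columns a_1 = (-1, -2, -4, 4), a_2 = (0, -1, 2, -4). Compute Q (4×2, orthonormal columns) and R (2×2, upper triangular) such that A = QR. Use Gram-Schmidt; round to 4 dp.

Q = [[-0.1644, -0.2113], [-0.3288, -0.7779], [-0.6576, -0.1345], [0.6576, -0.5763]], R = [[6.0828, -3.6168], [0.0000, 2.8141]]

a_1 = (-1, -2, -4, 4); ‖a_1‖ = 6.0828, so q_1 = (-0.1644, -0.3288, -0.6576, 0.6576).
q_1·a_2 = (-0.1644)·0 + (-0.3288)·(-1) + (-0.6576)·2 + 0.6576·(-4) = -3.6168.
u_2 = a_2 + 3.6168·q_1 = (-0.5946, -2.1892, -0.3784, -1.6216).
‖u_2‖ = 2.8141, so q_2 = (-0.2113, -0.7779, -0.1345, -0.5763).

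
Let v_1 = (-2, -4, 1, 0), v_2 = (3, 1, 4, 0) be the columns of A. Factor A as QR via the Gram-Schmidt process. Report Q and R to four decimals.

v_1 = (-2, -4, 1, 0); ‖v_1‖ = 4.5826, so e_1 = (-0.4364, -0.8729, 0.2182, 0.0000).
e_1·v_2 = (-0.4364)·3 + (-0.8729)·1 + 0.2182·4 + 0.0000·0 = -1.3093.
u_2 = v_2 + 1.3093·e_1 = (2.4286, -0.1429, 4.2857, 0.0000).
‖u_2‖ = 4.9281, so e_2 = (0.4928, -0.0290, 0.8697, 0.0000).

Q = [[-0.4364, 0.4928], [-0.8729, -0.0290], [0.2182, 0.8697], [0.0000, 0.0000]], R = [[4.5826, -1.3093], [0.0000, 4.9281]]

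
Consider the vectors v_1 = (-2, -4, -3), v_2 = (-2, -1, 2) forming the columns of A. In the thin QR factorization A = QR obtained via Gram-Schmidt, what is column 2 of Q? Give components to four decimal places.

e_2 = (-0.6255, -0.2433, 0.7413)

e_1 = v_1/‖v_1‖ = (-2, -4, -3)/5.3852 = (-0.3714, -0.7428, -0.5571).
r_{12} = e_1·v_2 = 0.3714.
u_2 = v_2 − 0.3714·e_1 = (-1.8621, -0.7241, 2.2069).
‖u_2‖ = 2.9769, so e_2 = (-0.6255, -0.2433, 0.7413).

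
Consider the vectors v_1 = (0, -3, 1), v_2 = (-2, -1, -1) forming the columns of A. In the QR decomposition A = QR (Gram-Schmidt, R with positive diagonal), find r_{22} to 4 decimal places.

r_{22} = 2.3664

v_1 = (0, -3, 1); ‖v_1‖ = 3.1623, so e_1 = (0.0000, -0.9487, 0.3162).
e_1·v_2 = 0.0000·(-2) + (-0.9487)·(-1) + 0.3162·(-1) = 0.6325.
u_2 = v_2 − 0.6325·e_1 = (-2.0000, -0.4000, -1.2000).
r_{22} = ‖u_2‖ = 2.3664.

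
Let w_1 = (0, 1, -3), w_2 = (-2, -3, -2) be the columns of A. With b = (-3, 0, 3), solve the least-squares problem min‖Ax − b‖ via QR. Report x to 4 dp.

x = (-0.9503, 0.1677)

w_1 = (0, 1, -3); ‖w_1‖ = 3.1623, so e_1 = (0.0000, 0.3162, -0.9487).
e_1·w_2 = 0.0000·(-2) + 0.3162·(-3) + (-0.9487)·(-2) = 0.9487.
u_2 = w_2 − 0.9487·e_1 = (-2.0000, -3.3000, -1.1000).
‖u_2‖ = 4.0125, so e_2 = (-0.4984, -0.8224, -0.2741).
Qᵀb = (-2.8460, 0.6729).
Back-substitute: x_2 = 0.6729/4.0125 = 0.1677.
x_1 = (-2.8460 − 0.9487·0.1677)/3.1623 = -0.9503.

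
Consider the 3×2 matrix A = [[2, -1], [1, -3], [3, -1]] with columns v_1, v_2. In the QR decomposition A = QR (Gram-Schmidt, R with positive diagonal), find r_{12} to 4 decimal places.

q_1 = v_1/‖v_1‖ = (2, 1, 3)/3.7417 = (0.5345, 0.2673, 0.8018).
r_{12} = q_1·v_2 = -2.1381.

r_{12} = -2.1381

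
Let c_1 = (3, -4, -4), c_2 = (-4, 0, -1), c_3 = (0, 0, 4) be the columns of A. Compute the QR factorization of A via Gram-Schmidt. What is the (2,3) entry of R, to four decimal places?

r_{23} = -1.8125

c_1 = (3, -4, -4); ‖c_1‖ = 6.4031, so q_1 = (0.4685, -0.6247, -0.6247).
q_1·c_2 = 0.4685·(-4) + (-0.6247)·0 + (-0.6247)·(-1) = -1.2494.
u_2 = c_2 + 1.2494·q_1 = (-3.4146, -0.7805, -1.7805).
‖u_2‖ = 3.9293, so q_2 = (-0.8690, -0.1986, -0.4531).
r_{23} = q_2·c_3 = -1.8125.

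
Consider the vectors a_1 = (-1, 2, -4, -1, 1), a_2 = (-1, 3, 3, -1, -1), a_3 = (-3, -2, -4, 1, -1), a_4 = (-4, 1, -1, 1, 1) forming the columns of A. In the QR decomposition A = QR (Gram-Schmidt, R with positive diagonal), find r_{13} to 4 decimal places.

r_{13} = 2.7107

e_1 = a_1/‖a_1‖ = (-1, 2, -4, -1, 1)/4.7958 = (-0.2085, 0.4170, -0.8341, -0.2085, 0.2085).
r_{13} = e_1·a_3 = 2.7107.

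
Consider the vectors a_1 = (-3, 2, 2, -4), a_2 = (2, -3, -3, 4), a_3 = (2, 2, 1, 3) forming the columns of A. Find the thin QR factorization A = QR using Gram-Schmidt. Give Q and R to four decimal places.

e_1 = a_1/‖a_1‖ = (-3, 2, 2, -4)/5.7446 = (-0.5222, 0.3482, 0.3482, -0.6963).
r_{12} = e_1·a_2 = -5.9186.
u_2 = a_2 + 5.9186·e_1 = (-1.0909, -0.9394, -0.9394, -0.1212).
‖u_2‖ = 1.7233, so e_2 = (-0.6330, -0.5451, -0.5451, -0.0703).
r_{13} = e_1·a_3 = -2.0889; r_{23} = e_2·a_3 = -3.1125.
u_3 = a_3 + 2.0889·e_1 + 3.1125·e_2 = (-1.0612, 1.0306, 0.0306, 1.3265).
‖u_3‖ = 1.9872, so e_3 = (-0.5340, 0.5186, 0.0154, 0.6675).

Q = [[-0.5222, -0.6330, -0.5340], [0.3482, -0.5451, 0.5186], [0.3482, -0.5451, 0.0154], [-0.6963, -0.0703, 0.6675]], R = [[5.7446, -5.9186, -2.0889], [0.0000, 1.7233, -3.1125], [0.0000, 0.0000, 1.9872]]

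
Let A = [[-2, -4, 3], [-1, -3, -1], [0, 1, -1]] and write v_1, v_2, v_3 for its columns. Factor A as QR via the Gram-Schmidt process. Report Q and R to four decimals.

v_1 = (-2, -1, 0); ‖v_1‖ = 2.2361, so q_1 = (-0.8944, -0.4472, 0.0000).
q_1·v_2 = (-0.8944)·(-4) + (-0.4472)·(-3) + 0.0000·1 = 4.9193.
u_2 = v_2 − 4.9193·q_1 = (0.4000, -0.8000, 1.0000).
‖u_2‖ = 1.3416, so q_2 = (0.2981, -0.5963, 0.7454).
q_1·v_3 = (-0.8944)·3 + (-0.4472)·(-1) + 0.0000·(-1) = -2.2361; q_2·v_3 = 0.2981·3 + (-0.5963)·(-1) + 0.7454·(-1) = 0.7454.
u_3 = v_3 + 2.2361·q_1 − 0.7454·q_2 = (0.7778, -1.5556, -1.5556).
‖u_3‖ = 2.3333, so q_3 = (0.3333, -0.6667, -0.6667).

Q = [[-0.8944, 0.2981, 0.3333], [-0.4472, -0.5963, -0.6667], [0.0000, 0.7454, -0.6667]], R = [[2.2361, 4.9193, -2.2361], [0.0000, 1.3416, 0.7454], [0.0000, 0.0000, 2.3333]]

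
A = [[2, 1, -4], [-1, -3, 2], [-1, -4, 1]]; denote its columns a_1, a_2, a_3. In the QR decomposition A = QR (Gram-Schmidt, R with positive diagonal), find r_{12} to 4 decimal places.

r_{12} = 3.6742

a_1 = (2, -1, -1); ‖a_1‖ = 2.4495, so e_1 = (0.8165, -0.4082, -0.4082).
r_{12} = e_1·a_2 = 3.6742.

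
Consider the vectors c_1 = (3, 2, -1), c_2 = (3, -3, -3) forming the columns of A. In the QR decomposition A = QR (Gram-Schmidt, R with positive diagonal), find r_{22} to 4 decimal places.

c_1 = (3, 2, -1); ‖c_1‖ = 3.7417, so e_1 = (0.8018, 0.5345, -0.2673).
e_1·c_2 = 0.8018·3 + 0.5345·(-3) + (-0.2673)·(-3) = 1.6036.
u_2 = c_2 − 1.6036·e_1 = (1.7143, -3.8571, -2.5714).
r_{22} = ‖u_2‖ = 4.9425.

r_{22} = 4.9425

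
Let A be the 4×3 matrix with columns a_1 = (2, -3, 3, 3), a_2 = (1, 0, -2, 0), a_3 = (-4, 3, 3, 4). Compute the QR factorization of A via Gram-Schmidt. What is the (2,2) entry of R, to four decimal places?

r_{22} = 2.1175

a_1 = (2, -3, 3, 3); ‖a_1‖ = 5.5678, so e_1 = (0.3592, -0.5388, 0.5388, 0.5388).
e_1·a_2 = 0.3592·1 + (-0.5388)·0 + 0.5388·(-2) + 0.5388·0 = -0.7184.
u_2 = a_2 + 0.7184·e_1 = (1.2581, -0.3871, -1.6129, 0.3871).
r_{22} = ‖u_2‖ = 2.1175.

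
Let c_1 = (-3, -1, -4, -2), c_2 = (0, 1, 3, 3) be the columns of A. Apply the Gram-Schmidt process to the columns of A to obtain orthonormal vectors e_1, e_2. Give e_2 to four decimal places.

e_2 = (-0.7198, 0.1389, 0.1768, 0.6567)

c_1 = (-3, -1, -4, -2); ‖c_1‖ = 5.4772, so e_1 = (-0.5477, -0.1826, -0.7303, -0.3651).
e_1·c_2 = (-0.5477)·0 + (-0.1826)·1 + (-0.7303)·3 + (-0.3651)·3 = -3.4689.
u_2 = c_2 + 3.4689·e_1 = (-1.9000, 0.3667, 0.4667, 1.7333).
‖u_2‖ = 2.6394, so e_2 = (-0.7198, 0.1389, 0.1768, 0.6567).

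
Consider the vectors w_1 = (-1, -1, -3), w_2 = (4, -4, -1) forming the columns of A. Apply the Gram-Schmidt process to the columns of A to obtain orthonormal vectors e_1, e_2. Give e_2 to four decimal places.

e_2 = (0.7532, -0.6570, -0.0321)

w_1 = (-1, -1, -3); ‖w_1‖ = 3.3166, so e_1 = (-0.3015, -0.3015, -0.9045).
e_1·w_2 = (-0.3015)·4 + (-0.3015)·(-4) + (-0.9045)·(-1) = 0.9045.
u_2 = w_2 − 0.9045·e_1 = (4.2727, -3.7273, -0.1818).
‖u_2‖ = 5.6729, so e_2 = (0.7532, -0.6570, -0.0321).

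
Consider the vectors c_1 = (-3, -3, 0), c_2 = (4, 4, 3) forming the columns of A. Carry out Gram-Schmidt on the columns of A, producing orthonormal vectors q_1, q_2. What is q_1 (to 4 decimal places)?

q_1 = (-0.7071, -0.7071, 0.0000)

q_1 = c_1/‖c_1‖ = (-3, -3, 0)/4.2426 = (-0.7071, -0.7071, 0.0000).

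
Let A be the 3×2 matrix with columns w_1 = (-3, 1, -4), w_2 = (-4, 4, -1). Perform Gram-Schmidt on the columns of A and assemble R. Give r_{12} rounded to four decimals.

w_1 = (-3, 1, -4); ‖w_1‖ = 5.0990, so q_1 = (-0.5883, 0.1961, -0.7845).
r_{12} = q_1·w_2 = 3.9223.

r_{12} = 3.9223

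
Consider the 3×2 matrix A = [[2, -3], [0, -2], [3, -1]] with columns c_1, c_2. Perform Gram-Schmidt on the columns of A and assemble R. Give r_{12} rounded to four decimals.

r_{12} = -2.4962

c_1 = (2, 0, 3); ‖c_1‖ = 3.6056, so e_1 = (0.5547, 0.0000, 0.8321).
r_{12} = e_1·c_2 = -2.4962.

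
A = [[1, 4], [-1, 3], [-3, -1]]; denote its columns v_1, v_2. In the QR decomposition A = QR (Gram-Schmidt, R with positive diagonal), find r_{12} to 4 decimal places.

q_1 = v_1/‖v_1‖ = (1, -1, -3)/3.3166 = (0.3015, -0.3015, -0.9045).
r_{12} = q_1·v_2 = 1.2060.

r_{12} = 1.2060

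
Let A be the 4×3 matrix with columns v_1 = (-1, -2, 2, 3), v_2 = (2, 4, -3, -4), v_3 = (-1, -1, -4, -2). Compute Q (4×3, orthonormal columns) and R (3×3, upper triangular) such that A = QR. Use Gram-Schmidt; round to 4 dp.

v_1 = (-1, -2, 2, 3); ‖v_1‖ = 4.2426, so q_1 = (-0.2357, -0.4714, 0.4714, 0.7071).
q_1·v_2 = (-0.2357)·2 + (-0.4714)·4 + 0.4714·(-3) + 0.7071·(-4) = -6.5997.
u_2 = v_2 + 6.5997·q_1 = (0.4444, 0.8889, 0.1111, 0.6667).
‖u_2‖ = 1.2019, so q_2 = (0.3698, 0.7396, 0.0925, 0.5547).
q_1·v_3 = (-0.2357)·(-1) + (-0.4714)·(-1) + 0.4714·(-4) + 0.7071·(-2) = -2.5927; q_2·v_3 = 0.3698·(-1) + 0.7396·(-1) + 0.0925·(-4) + 0.5547·(-2) = -2.5886.
u_3 = v_3 + 2.5927·q_1 + 2.5886·q_2 = (-0.6538, -0.3077, -2.5385, 1.2692).
‖u_3‖ = 2.9286, so q_3 = (-0.2233, -0.1051, -0.8668, 0.4334).

Q = [[-0.2357, 0.3698, -0.2233], [-0.4714, 0.7396, -0.1051], [0.4714, 0.0925, -0.8668], [0.7071, 0.5547, 0.4334]], R = [[4.2426, -6.5997, -2.5927], [0.0000, 1.2019, -2.5886], [0.0000, 0.0000, 2.9286]]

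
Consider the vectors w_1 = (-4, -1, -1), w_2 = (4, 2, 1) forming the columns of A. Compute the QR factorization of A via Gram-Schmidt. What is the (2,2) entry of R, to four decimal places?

r_{22} = 0.9718

w_1 = (-4, -1, -1); ‖w_1‖ = 4.2426, so q_1 = (-0.9428, -0.2357, -0.2357).
q_1·w_2 = (-0.9428)·4 + (-0.2357)·2 + (-0.2357)·1 = -4.4783.
u_2 = w_2 + 4.4783·q_1 = (-0.2222, 0.9444, -0.0556).
r_{22} = ‖u_2‖ = 0.9718.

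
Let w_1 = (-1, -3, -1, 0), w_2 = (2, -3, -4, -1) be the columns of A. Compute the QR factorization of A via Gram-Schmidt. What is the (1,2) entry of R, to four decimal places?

w_1 = (-1, -3, -1, 0); ‖w_1‖ = 3.3166, so q_1 = (-0.3015, -0.9045, -0.3015, 0.0000).
r_{12} = q_1·w_2 = 3.3166.

r_{12} = 3.3166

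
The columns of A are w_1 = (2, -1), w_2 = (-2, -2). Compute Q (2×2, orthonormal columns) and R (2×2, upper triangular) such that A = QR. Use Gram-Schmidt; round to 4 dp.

Q = [[0.8944, -0.4472], [-0.4472, -0.8944]], R = [[2.2361, -0.8944], [0.0000, 2.6833]]

w_1 = (2, -1); ‖w_1‖ = 2.2361, so e_1 = (0.8944, -0.4472).
e_1·w_2 = 0.8944·(-2) + (-0.4472)·(-2) = -0.8944.
u_2 = w_2 + 0.8944·e_1 = (-1.2000, -2.4000).
‖u_2‖ = 2.6833, so e_2 = (-0.4472, -0.8944).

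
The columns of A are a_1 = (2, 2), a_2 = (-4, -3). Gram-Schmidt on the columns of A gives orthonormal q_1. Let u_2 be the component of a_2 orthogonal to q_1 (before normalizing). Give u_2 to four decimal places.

u_2 = (-0.5000, 0.5000)

a_1 = (2, 2); ‖a_1‖ = 2.8284, so q_1 = (0.7071, 0.7071).
q_1·a_2 = 0.7071·(-4) + 0.7071·(-3) = -4.9497.
u_2 = a_2 + 4.9497·q_1 = (-0.5000, 0.5000).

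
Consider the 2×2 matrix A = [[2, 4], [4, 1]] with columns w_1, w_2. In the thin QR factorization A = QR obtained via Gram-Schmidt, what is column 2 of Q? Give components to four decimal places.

w_1 = (2, 4); ‖w_1‖ = 4.4721, so q_1 = (0.4472, 0.8944).
q_1·w_2 = 0.4472·4 + 0.8944·1 = 2.6833.
u_2 = w_2 − 2.6833·q_1 = (2.8000, -1.4000).
‖u_2‖ = 3.1305, so q_2 = (0.8944, -0.4472).

q_2 = (0.8944, -0.4472)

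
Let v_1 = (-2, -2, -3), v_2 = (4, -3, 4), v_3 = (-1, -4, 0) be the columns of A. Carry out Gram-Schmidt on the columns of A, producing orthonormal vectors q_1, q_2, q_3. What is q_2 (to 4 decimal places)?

q_1 = v_1/‖v_1‖ = (-2, -2, -3)/4.1231 = (-0.4851, -0.4851, -0.7276).
r_{12} = q_1·v_2 = -3.3955.
u_2 = v_2 + 3.3955·q_1 = (2.3529, -4.6471, 1.5294).
‖u_2‖ = 5.4287, so q_2 = (0.4334, -0.8560, 0.2817).

q_2 = (0.4334, -0.8560, 0.2817)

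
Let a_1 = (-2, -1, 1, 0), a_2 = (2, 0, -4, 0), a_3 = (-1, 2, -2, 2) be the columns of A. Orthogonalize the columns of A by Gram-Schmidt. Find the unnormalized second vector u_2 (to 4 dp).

a_1 = (-2, -1, 1, 0); ‖a_1‖ = 2.4495, so q_1 = (-0.8165, -0.4082, 0.4082, 0.0000).
q_1·a_2 = (-0.8165)·2 + (-0.4082)·0 + 0.4082·(-4) + 0.0000·0 = -3.2660.
u_2 = a_2 + 3.2660·q_1 = (-0.6667, -1.3333, -2.6667, 0.0000).

u_2 = (-0.6667, -1.3333, -2.6667, 0.0000)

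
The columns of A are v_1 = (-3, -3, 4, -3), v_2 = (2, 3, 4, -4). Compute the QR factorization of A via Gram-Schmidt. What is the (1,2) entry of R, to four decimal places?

r_{12} = 1.9825

e_1 = v_1/‖v_1‖ = (-3, -3, 4, -3)/6.5574 = (-0.4575, -0.4575, 0.6100, -0.4575).
r_{12} = e_1·v_2 = 1.9825.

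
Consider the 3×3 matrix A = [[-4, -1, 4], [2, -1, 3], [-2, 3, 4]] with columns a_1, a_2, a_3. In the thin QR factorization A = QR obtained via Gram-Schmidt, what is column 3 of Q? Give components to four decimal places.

q_1 = a_1/‖a_1‖ = (-4, 2, -2)/4.8990 = (-0.8165, 0.4082, -0.4082).
r_{12} = q_1·a_2 = -0.8165.
u_2 = a_2 + 0.8165·q_1 = (-1.6667, -0.6667, 2.6667).
‖u_2‖ = 3.2146, so q_2 = (-0.5185, -0.2074, 0.8296).
r_{13} = q_1·a_3 = -3.6742; r_{23} = q_2·a_3 = 0.6222.
u_3 = a_3 + 3.6742·q_1 − 0.6222·q_2 = (1.3226, 4.6290, 1.9839).
‖u_3‖ = 5.2070, so q_3 = (0.2540, 0.8890, 0.3810).

q_3 = (0.2540, 0.8890, 0.3810)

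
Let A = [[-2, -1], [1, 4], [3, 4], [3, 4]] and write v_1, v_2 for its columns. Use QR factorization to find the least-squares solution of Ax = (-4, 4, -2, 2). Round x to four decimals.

x = (-0.0529, 0.4405)

v_1 = (-2, 1, 3, 3); ‖v_1‖ = 4.7958, so e_1 = (-0.4170, 0.2085, 0.6255, 0.6255).
e_1·v_2 = (-0.4170)·(-1) + 0.2085·4 + 0.6255·4 + 0.6255·4 = 6.2554.
u_2 = v_2 − 6.2554·e_1 = (1.6087, 2.6957, 0.0870, 0.0870).
‖u_2‖ = 3.1416, so e_2 = (0.5121, 0.8581, 0.0277, 0.0277).
Qᵀb = (2.5022, 1.3840).
Back-substitute: x_2 = 1.3840/3.1416 = 0.4405.
x_1 = (2.5022 − 6.2554·0.4405)/4.7958 = -0.0529.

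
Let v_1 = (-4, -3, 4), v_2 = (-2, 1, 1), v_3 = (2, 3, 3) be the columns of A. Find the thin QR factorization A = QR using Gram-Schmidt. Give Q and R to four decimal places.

Q = [[-0.6247, -0.5593, 0.5449], [-0.4685, 0.8268, 0.3114], [0.6247, 0.0608, 0.7785]], R = [[6.4031, 1.4056, -0.7809], [0.0000, 2.0061, 1.5441], [0.0000, 0.0000, 4.3596]]

v_1 = (-4, -3, 4); ‖v_1‖ = 6.4031, so q_1 = (-0.6247, -0.4685, 0.6247).
q_1·v_2 = (-0.6247)·(-2) + (-0.4685)·1 + 0.6247·1 = 1.4056.
u_2 = v_2 − 1.4056·q_1 = (-1.1220, 1.6585, 0.1220).
‖u_2‖ = 2.0061, so q_2 = (-0.5593, 0.8268, 0.0608).
q_1·v_3 = (-0.6247)·2 + (-0.4685)·3 + 0.6247·3 = -0.7809; q_2·v_3 = (-0.5593)·2 + 0.8268·3 + 0.0608·3 = 1.5441.
u_3 = v_3 + 0.7809·q_1 − 1.5441·q_2 = (2.3758, 1.3576, 3.3939).
‖u_3‖ = 4.3596, so q_3 = (0.5449, 0.3114, 0.7785).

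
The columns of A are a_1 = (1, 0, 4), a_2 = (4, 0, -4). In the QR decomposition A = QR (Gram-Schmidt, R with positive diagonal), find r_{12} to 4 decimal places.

r_{12} = -2.9104

a_1 = (1, 0, 4); ‖a_1‖ = 4.1231, so q_1 = (0.2425, 0.0000, 0.9701).
r_{12} = q_1·a_2 = -2.9104.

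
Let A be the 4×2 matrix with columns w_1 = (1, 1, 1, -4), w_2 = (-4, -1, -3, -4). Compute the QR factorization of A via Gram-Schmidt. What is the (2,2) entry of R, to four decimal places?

r_{22} = 6.2154

w_1 = (1, 1, 1, -4); ‖w_1‖ = 4.3589, so q_1 = (0.2294, 0.2294, 0.2294, -0.9177).
q_1·w_2 = 0.2294·(-4) + 0.2294·(-1) + 0.2294·(-3) + (-0.9177)·(-4) = 1.8353.
u_2 = w_2 − 1.8353·q_1 = (-4.4211, -1.4211, -3.4211, -2.3158).
r_{22} = ‖u_2‖ = 6.2154.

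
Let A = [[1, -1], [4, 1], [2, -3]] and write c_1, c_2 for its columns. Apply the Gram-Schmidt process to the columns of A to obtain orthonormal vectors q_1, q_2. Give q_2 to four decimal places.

q_2 = (-0.2636, 0.4833, -0.8348)

c_1 = (1, 4, 2); ‖c_1‖ = 4.5826, so q_1 = (0.2182, 0.8729, 0.4364).
q_1·c_2 = 0.2182·(-1) + 0.8729·1 + 0.4364·(-3) = -0.6547.
u_2 = c_2 + 0.6547·q_1 = (-0.8571, 1.5714, -2.7143).
‖u_2‖ = 3.2514, so q_2 = (-0.2636, 0.4833, -0.8348).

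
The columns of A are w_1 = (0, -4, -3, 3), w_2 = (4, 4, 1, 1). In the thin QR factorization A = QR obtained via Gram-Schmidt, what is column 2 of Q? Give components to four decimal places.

q_2 = (0.7775, 0.4116, -0.0800, 0.4688)

q_1 = w_1/‖w_1‖ = (0, -4, -3, 3)/5.8310 = (0.0000, -0.6860, -0.5145, 0.5145).
r_{12} = q_1·w_2 = -2.7440.
u_2 = w_2 + 2.7440·q_1 = (4.0000, 2.1176, -0.4118, 2.4118).
‖u_2‖ = 5.1450, so q_2 = (0.7775, 0.4116, -0.0800, 0.4688).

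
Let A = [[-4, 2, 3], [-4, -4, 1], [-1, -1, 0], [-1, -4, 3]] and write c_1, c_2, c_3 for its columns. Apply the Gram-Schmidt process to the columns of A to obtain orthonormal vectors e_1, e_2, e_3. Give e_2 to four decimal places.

c_1 = (-4, -4, -1, -1); ‖c_1‖ = 5.8310, so e_1 = (-0.6860, -0.6860, -0.1715, -0.1715).
e_1·c_2 = (-0.6860)·2 + (-0.6860)·(-4) + (-0.1715)·(-1) + (-0.1715)·(-4) = 2.2295.
u_2 = c_2 − 2.2295·e_1 = (3.5294, -2.4706, -0.6176, -3.6176).
‖u_2‖ = 5.6595, so e_2 = (0.6236, -0.4365, -0.1091, -0.6392).

e_2 = (0.6236, -0.4365, -0.1091, -0.6392)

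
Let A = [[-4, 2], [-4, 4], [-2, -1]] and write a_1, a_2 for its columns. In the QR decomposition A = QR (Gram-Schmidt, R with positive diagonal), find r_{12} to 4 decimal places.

r_{12} = -3.6667

q_1 = a_1/‖a_1‖ = (-4, -4, -2)/6.0000 = (-0.6667, -0.6667, -0.3333).
r_{12} = q_1·a_2 = -3.6667.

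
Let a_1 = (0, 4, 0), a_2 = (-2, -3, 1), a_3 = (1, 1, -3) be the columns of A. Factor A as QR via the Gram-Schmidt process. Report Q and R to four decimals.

Q = [[0.0000, -0.8944, -0.4472], [1.0000, 0.0000, 0.0000], [0.0000, 0.4472, -0.8944]], R = [[4.0000, -3.0000, 1.0000], [0.0000, 2.2361, -2.2361], [0.0000, 0.0000, 2.2361]]

a_1 = (0, 4, 0); ‖a_1‖ = 4.0000, so e_1 = (0.0000, 1.0000, 0.0000).
e_1·a_2 = 0.0000·(-2) + 1.0000·(-3) + 0.0000·1 = -3.0000.
u_2 = a_2 + 3.0000·e_1 = (-2.0000, 0.0000, 1.0000).
‖u_2‖ = 2.2361, so e_2 = (-0.8944, 0.0000, 0.4472).
e_1·a_3 = 0.0000·1 + 1.0000·1 + 0.0000·(-3) = 1.0000; e_2·a_3 = (-0.8944)·1 + 0.0000·1 + 0.4472·(-3) = -2.2361.
u_3 = a_3 − 1.0000·e_1 + 2.2361·e_2 = (-1.0000, 0.0000, -2.0000).
‖u_3‖ = 2.2361, so e_3 = (-0.4472, 0.0000, -0.8944).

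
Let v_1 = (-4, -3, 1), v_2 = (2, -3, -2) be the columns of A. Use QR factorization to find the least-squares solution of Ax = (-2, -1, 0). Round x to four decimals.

x = (0.4218, -0.0340)

v_1 = (-4, -3, 1); ‖v_1‖ = 5.0990, so e_1 = (-0.7845, -0.5883, 0.1961).
e_1·v_2 = (-0.7845)·2 + (-0.5883)·(-3) + 0.1961·(-2) = -0.1961.
u_2 = v_2 + 0.1961·e_1 = (1.8462, -3.1154, -1.9615).
‖u_2‖ = 4.1184, so e_2 = (0.4483, -0.7564, -0.4763).
Qᵀb = (2.1573, -0.1401).
Back-substitute: x_2 = -0.1401/4.1184 = -0.0340.
x_1 = (2.1573 + 0.1961·(-0.0340))/5.0990 = 0.4218.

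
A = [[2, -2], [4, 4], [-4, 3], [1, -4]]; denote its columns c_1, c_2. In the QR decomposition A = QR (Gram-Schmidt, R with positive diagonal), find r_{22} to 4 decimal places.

e_1 = c_1/‖c_1‖ = (2, 4, -4, 1)/6.0828 = (0.3288, 0.6576, -0.6576, 0.1644).
r_{12} = e_1·c_2 = -0.6576.
u_2 = c_2 + 0.6576·e_1 = (-1.7838, 4.4324, 2.5676, -3.8919).
r_{22} = ‖u_2‖ = 6.6759.

r_{22} = 6.6759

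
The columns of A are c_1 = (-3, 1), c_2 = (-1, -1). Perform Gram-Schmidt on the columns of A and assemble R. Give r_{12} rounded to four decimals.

r_{12} = 0.6325

c_1 = (-3, 1); ‖c_1‖ = 3.1623, so q_1 = (-0.9487, 0.3162).
r_{12} = q_1·c_2 = 0.6325.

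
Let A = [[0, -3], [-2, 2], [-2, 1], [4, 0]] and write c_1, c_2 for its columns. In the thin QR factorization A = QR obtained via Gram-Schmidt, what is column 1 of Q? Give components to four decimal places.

e_1 = (0.0000, -0.4082, -0.4082, 0.8165)

e_1 = c_1/‖c_1‖ = (0, -2, -2, 4)/4.8990 = (0.0000, -0.4082, -0.4082, 0.8165).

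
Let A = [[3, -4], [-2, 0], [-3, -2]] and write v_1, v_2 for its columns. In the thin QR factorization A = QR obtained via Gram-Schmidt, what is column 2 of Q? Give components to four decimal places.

e_1 = v_1/‖v_1‖ = (3, -2, -3)/4.6904 = (0.6396, -0.4264, -0.6396).
r_{12} = e_1·v_2 = -1.2792.
u_2 = v_2 + 1.2792·e_1 = (-3.1818, -0.5455, -2.8182).
‖u_2‖ = 4.2853, so e_2 = (-0.7425, -0.1273, -0.6576).

e_2 = (-0.7425, -0.1273, -0.6576)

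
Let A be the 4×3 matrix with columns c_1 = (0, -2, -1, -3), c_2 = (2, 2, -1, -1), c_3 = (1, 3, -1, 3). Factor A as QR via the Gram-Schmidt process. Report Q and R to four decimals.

Q = [[0.0000, 0.6325, -0.1291], [-0.5345, 0.6325, -0.1291], [-0.2673, -0.3162, -0.9037], [-0.8018, -0.3162, 0.3873]], R = [[3.7417, 0.0000, -3.7417], [0.0000, 3.1623, 1.8974], [0.0000, 0.0000, 1.5492]]

c_1 = (0, -2, -1, -3); ‖c_1‖ = 3.7417, so e_1 = (0.0000, -0.5345, -0.2673, -0.8018).
e_1·c_2 = 0.0000·2 + (-0.5345)·2 + (-0.2673)·(-1) + (-0.8018)·(-1) = 0.0000.
u_2 = c_2 + 0.0000·e_1 = (2.0000, 2.0000, -1.0000, -1.0000).
‖u_2‖ = 3.1623, so e_2 = (0.6325, 0.6325, -0.3162, -0.3162).
e_1·c_3 = 0.0000·1 + (-0.5345)·3 + (-0.2673)·(-1) + (-0.8018)·3 = -3.7417; e_2·c_3 = 0.6325·1 + 0.6325·3 + (-0.3162)·(-1) + (-0.3162)·3 = 1.8974.
u_3 = c_3 + 3.7417·e_1 − 1.8974·e_2 = (-0.2000, -0.2000, -1.4000, 0.6000).
‖u_3‖ = 1.5492, so e_3 = (-0.1291, -0.1291, -0.9037, 0.3873).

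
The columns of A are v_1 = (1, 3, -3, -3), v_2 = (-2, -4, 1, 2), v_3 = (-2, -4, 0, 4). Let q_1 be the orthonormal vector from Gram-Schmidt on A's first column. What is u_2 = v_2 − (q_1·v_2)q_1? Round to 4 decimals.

q_1 = v_1/‖v_1‖ = (1, 3, -3, -3)/5.2915 = (0.1890, 0.5669, -0.5669, -0.5669).
r_{12} = q_1·v_2 = -4.3466.
u_2 = v_2 + 4.3466·q_1 = (-1.1786, -1.5357, -1.4643, -0.4643).

u_2 = (-1.1786, -1.5357, -1.4643, -0.4643)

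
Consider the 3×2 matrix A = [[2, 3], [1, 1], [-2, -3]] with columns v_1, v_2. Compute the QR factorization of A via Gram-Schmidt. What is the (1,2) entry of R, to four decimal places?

q_1 = v_1/‖v_1‖ = (2, 1, -2)/3.0000 = (0.6667, 0.3333, -0.6667).
r_{12} = q_1·v_2 = 4.3333.

r_{12} = 4.3333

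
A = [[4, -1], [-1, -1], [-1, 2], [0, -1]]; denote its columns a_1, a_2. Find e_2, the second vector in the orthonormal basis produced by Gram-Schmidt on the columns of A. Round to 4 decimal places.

e_2 = (0.0469, -0.5394, 0.7271, -0.4222)

a_1 = (4, -1, -1, 0); ‖a_1‖ = 4.2426, so e_1 = (0.9428, -0.2357, -0.2357, 0.0000).
e_1·a_2 = 0.9428·(-1) + (-0.2357)·(-1) + (-0.2357)·2 + 0.0000·(-1) = -1.1785.
u_2 = a_2 + 1.1785·e_1 = (0.1111, -1.2778, 1.7222, -1.0000).
‖u_2‖ = 2.3688, so e_2 = (0.0469, -0.5394, 0.7271, -0.4222).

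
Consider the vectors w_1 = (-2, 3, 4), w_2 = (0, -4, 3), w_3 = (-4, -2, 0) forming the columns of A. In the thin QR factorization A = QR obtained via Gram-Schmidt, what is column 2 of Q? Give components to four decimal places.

q_1 = w_1/‖w_1‖ = (-2, 3, 4)/5.3852 = (-0.3714, 0.5571, 0.7428).
r_{12} = q_1·w_2 = 0.0000.
u_2 = w_2 + 0.0000·q_1 = (0.0000, -4.0000, 3.0000).
‖u_2‖ = 5.0000, so q_2 = (0.0000, -0.8000, 0.6000).

q_2 = (0.0000, -0.8000, 0.6000)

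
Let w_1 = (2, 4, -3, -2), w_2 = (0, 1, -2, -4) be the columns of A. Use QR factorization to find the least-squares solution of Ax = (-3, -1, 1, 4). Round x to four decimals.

x = (-0.2683, -0.6748)

w_1 = (2, 4, -3, -2); ‖w_1‖ = 5.7446, so q_1 = (0.3482, 0.6963, -0.5222, -0.3482).
q_1·w_2 = 0.3482·0 + 0.6963·1 + (-0.5222)·(-2) + (-0.3482)·(-4) = 3.1334.
u_2 = w_2 − 3.1334·q_1 = (-1.0909, -1.1818, -0.3636, -2.9091).
‖u_2‖ = 3.3439, so q_2 = (-0.3262, -0.3534, -0.1087, -0.8700).
Qᵀb = (-3.6556, -2.2565).
Back-substitute: x_2 = -2.2565/3.3439 = -0.6748.
x_1 = (-3.6556 − 3.1334·(-0.6748))/5.7446 = -0.2683.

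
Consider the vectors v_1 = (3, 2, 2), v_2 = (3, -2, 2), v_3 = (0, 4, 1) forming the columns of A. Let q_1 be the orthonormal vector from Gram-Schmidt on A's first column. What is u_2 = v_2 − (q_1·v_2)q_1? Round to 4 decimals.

u_2 = (1.4118, -3.0588, 0.9412)

q_1 = v_1/‖v_1‖ = (3, 2, 2)/4.1231 = (0.7276, 0.4851, 0.4851).
r_{12} = q_1·v_2 = 2.1828.
u_2 = v_2 − 2.1828·q_1 = (1.4118, -3.0588, 0.9412).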